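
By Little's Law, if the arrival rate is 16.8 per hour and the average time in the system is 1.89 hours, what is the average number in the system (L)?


L = lambda * W = 16.8 * 1.89 = 31.75

31.75


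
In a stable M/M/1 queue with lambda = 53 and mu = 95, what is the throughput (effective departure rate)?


For a stable queue (lambda < mu), throughput = lambda = 53 per hour

53 per hour


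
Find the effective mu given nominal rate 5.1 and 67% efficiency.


Effective rate = mu * efficiency = 5.1 * 0.67 = 3.42 per hour

3.42 per hour


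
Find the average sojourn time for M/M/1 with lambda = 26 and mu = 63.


W = 1/(mu - lambda) = 1/(63 - 26) = 0.027 hours

0.027 hours


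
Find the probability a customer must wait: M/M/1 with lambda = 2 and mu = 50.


P(wait) = rho = lambda/mu = 2/50 = 0.04

0.04


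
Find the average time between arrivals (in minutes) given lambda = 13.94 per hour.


Mean interarrival time = 60/lambda = 60/13.94 = 4.3 minutes

4.3 minutes


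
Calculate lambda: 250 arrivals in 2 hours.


lambda = total arrivals / time = 250 / 2 = 125.0 per hour

125.0 per hour


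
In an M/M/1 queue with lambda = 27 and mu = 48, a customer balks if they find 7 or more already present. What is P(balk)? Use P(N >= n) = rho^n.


P(N >= 7) = rho^7 = (27/48)^7 = 0.0178

0.0178


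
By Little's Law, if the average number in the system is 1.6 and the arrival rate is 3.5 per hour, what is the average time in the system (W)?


W = L / lambda = 1.6 / 3.5 = 0.4571 hours

0.4571 hours


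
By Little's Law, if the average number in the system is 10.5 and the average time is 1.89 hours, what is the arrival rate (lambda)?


lambda = L / W = 10.5 / 1.89 = 5.56 per hour

5.56 per hour


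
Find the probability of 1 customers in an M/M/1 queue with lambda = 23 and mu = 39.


rho = 23/39; P(n) = (1-rho)*rho^n = (1-23/39)*(23/39)^1 = 0.2419

0.2419


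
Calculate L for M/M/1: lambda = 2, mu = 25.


rho = 2/25; L = rho/(1-rho) = 0.09

0.09


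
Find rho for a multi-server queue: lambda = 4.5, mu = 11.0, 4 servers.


rho = lambda / (c * mu) = 4.5 / (4 * 11.0) = 0.1023

0.1023


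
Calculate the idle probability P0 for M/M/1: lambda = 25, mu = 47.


P0 = 1 - rho = 1 - 25/47 = 0.4681

0.4681


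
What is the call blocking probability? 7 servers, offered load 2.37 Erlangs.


B(N,A) = (A^N/N!) / sum(A^k/k!, k=0..N) with N=7, A=2.37 = 0.0078

0.0078


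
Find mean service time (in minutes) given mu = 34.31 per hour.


Mean service time = 60/mu = 60/34.31 = 1.75 minutes

1.75 minutes


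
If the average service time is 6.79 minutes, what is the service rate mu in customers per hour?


mu = 60 / avg_service_time = 60 / 6.79 = 8.84 per hour

8.84 per hour


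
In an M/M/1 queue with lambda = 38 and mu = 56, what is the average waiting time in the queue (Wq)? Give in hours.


rho = 38/56; Wq = rho/(mu - lambda) = 0.0377 hours

0.0377 hours


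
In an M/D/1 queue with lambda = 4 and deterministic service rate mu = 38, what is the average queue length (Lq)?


M/D/1: Lq = rho^2 / (2*(1-rho)) where rho = 4/38; Lq = 0.01

0.01


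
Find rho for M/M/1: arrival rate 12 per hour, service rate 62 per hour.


rho = lambda/mu = 12/62 = 0.1935

0.1935


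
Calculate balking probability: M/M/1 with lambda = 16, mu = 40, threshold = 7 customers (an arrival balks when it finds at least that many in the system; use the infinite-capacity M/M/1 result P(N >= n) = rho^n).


P(N >= 7) = rho^7 = (16/40)^7 = 0.0016

0.0016


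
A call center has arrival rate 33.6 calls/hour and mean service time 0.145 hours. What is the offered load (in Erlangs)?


Offered load a = lambda * E[S] = 33.6 * 0.145 = 4.87 Erlangs

4.87 Erlangs


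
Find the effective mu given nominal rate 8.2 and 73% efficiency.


Effective rate = mu * efficiency = 8.2 * 0.73 = 5.99 per hour

5.99 per hour


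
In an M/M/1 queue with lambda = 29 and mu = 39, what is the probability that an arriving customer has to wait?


P(wait) = rho = lambda/mu = 29/39 = 0.7436

0.7436


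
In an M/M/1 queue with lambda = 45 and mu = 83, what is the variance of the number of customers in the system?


rho = 45/83; Var(N) = rho/(1-rho)^2 = 2.59

2.59


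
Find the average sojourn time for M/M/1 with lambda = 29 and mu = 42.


W = 1/(mu - lambda) = 1/(42 - 29) = 0.0769 hours

0.0769 hours


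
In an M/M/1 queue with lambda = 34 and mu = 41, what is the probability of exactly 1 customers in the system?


rho = 34/41; P(n) = (1-rho)*rho^n = (1-34/41)*(34/41)^1 = 0.1416

0.1416


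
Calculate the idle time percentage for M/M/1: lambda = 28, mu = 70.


Idle fraction = (1 - rho) * 100 = (1 - 28/70) * 100 = 60.0%

60.0%


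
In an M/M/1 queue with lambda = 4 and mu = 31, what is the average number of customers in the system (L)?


rho = 4/31; L = rho/(1-rho) = 0.15

0.15


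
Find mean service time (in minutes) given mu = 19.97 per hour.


Mean service time = 60/mu = 60/19.97 = 3.0 minutes

3.0 minutes


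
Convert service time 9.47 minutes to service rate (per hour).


mu = 60 / avg_service_time = 60 / 9.47 = 6.34 per hour

6.34 per hour


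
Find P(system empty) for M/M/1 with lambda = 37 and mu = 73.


P0 = 1 - rho = 1 - 37/73 = 0.4932

0.4932


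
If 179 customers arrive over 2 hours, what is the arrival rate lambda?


lambda = total arrivals / time = 179 / 2 = 89.5 per hour

89.5 per hour


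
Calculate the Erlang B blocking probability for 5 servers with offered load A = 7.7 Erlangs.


B(N,A) = (A^N/N!) / sum(A^k/k!, k=0..N) with N=5, A=7.7 = 0.4637

0.4637


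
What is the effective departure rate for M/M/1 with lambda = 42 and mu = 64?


For a stable queue (lambda < mu), throughput = lambda = 42 per hour

42 per hour


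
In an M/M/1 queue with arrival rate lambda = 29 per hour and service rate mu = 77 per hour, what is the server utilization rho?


rho = lambda/mu = 29/77 = 0.3766

0.3766


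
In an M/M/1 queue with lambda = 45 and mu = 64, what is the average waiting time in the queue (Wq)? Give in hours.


rho = 45/64; Wq = rho/(mu - lambda) = 0.037 hours

0.037 hours


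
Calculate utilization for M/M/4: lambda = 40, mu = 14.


rho = lambda/(c*mu) = 40/(4*14) = 0.7143

0.7143


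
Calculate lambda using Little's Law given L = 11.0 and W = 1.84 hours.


lambda = L / W = 11.0 / 1.84 = 5.98 per hour

5.98 per hour


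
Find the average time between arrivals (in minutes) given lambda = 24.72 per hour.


Mean interarrival time = 60/lambda = 60/24.72 = 2.43 minutes

2.43 minutes


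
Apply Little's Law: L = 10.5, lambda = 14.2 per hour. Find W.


W = L / lambda = 10.5 / 14.2 = 0.7394 hours

0.7394 hours


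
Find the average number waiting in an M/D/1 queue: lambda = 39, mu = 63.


M/D/1: Lq = rho^2 / (2*(1-rho)) where rho = 39/63; Lq = 0.5

0.5


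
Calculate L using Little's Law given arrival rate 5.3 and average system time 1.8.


L = lambda * W = 5.3 * 1.8 = 9.54

9.54


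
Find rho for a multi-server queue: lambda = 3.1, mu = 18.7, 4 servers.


rho = lambda / (c * mu) = 3.1 / (4 * 18.7) = 0.0414

0.0414


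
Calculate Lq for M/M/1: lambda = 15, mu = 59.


rho = 15/59; Lq = rho^2/(1-rho) = 0.09

0.09


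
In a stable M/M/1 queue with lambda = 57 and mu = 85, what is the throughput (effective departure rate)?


For a stable queue (lambda < mu), throughput = lambda = 57 per hour

57 per hour


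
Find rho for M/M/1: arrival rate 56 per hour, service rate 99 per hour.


rho = lambda/mu = 56/99 = 0.5657

0.5657


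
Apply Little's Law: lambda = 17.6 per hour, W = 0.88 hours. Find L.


L = lambda * W = 17.6 * 0.88 = 15.49

15.49


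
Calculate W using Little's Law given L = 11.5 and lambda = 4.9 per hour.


W = L / lambda = 11.5 / 4.9 = 2.3469 hours

2.3469 hours


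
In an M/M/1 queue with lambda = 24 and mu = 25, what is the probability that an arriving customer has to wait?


P(wait) = rho = lambda/mu = 24/25 = 0.96

0.96


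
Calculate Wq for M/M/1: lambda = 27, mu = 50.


rho = 27/50; Wq = rho/(mu - lambda) = 0.0235 hours

0.0235 hours


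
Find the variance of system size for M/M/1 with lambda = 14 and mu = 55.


rho = 14/55; Var(N) = rho/(1-rho)^2 = 0.46

0.46


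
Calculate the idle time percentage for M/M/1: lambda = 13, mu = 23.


Idle fraction = (1 - rho) * 100 = (1 - 13/23) * 100 = 43.5%

43.5%


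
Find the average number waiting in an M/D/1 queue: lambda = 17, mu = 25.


M/D/1: Lq = rho^2 / (2*(1-rho)) where rho = 17/25; Lq = 0.72

0.72


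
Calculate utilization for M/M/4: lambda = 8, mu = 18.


rho = lambda/(c*mu) = 8/(4*18) = 0.1111

0.1111


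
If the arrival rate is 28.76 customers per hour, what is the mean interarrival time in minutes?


Mean interarrival time = 60/lambda = 60/28.76 = 2.09 minutes

2.09 minutes


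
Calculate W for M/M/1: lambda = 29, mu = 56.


W = 1/(mu - lambda) = 1/(56 - 29) = 0.037 hours

0.037 hours


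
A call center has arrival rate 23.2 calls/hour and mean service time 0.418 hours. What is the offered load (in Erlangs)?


Offered load a = lambda * E[S] = 23.2 * 0.418 = 9.7 Erlangs

9.7 Erlangs


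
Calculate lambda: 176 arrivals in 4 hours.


lambda = total arrivals / time = 176 / 4 = 44.0 per hour

44.0 per hour


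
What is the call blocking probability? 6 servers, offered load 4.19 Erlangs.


B(N,A) = (A^N/N!) / sum(A^k/k!, k=0..N) with N=6, A=4.19 = 0.131

0.131


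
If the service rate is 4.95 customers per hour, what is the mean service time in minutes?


Mean service time = 60/mu = 60/4.95 = 12.12 minutes

12.12 minutes


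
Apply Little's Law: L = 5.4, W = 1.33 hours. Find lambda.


lambda = L / W = 5.4 / 1.33 = 4.06 per hour

4.06 per hour


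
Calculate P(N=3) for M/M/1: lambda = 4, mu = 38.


rho = 4/38; P(n) = (1-rho)*rho^n = (1-4/38)*(4/38)^3 = 0.001

0.001


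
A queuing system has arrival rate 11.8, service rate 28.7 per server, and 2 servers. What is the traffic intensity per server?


rho = lambda / (c * mu) = 11.8 / (2 * 28.7) = 0.2056

0.2056


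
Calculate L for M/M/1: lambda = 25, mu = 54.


rho = 25/54; L = rho/(1-rho) = 0.86

0.86


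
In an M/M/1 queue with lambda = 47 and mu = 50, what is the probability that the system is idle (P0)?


P0 = 1 - rho = 1 - 47/50 = 0.06

0.06


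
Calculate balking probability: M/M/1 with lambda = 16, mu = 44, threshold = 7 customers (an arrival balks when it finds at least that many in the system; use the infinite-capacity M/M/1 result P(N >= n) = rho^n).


P(N >= 7) = rho^7 = (16/44)^7 = 0.0008

0.0008


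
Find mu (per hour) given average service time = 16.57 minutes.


mu = 60 / avg_service_time = 60 / 16.57 = 3.62 per hour

3.62 per hour


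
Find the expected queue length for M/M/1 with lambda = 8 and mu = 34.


rho = 8/34; Lq = rho^2/(1-rho) = 0.07

0.07


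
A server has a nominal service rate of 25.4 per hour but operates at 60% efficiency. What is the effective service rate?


Effective rate = mu * efficiency = 25.4 * 0.6 = 15.24 per hour

15.24 per hour


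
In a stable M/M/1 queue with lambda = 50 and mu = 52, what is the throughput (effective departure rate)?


For a stable queue (lambda < mu), throughput = lambda = 50 per hour

50 per hour


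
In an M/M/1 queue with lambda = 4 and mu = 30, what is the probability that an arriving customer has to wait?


P(wait) = rho = lambda/mu = 4/30 = 0.1333

0.1333


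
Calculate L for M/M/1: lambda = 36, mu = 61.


rho = 36/61; L = rho/(1-rho) = 1.44

1.44


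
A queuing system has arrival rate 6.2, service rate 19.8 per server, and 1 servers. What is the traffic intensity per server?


rho = lambda / (c * mu) = 6.2 / (1 * 19.8) = 0.3131

0.3131


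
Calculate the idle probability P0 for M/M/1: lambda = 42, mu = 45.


P0 = 1 - rho = 1 - 42/45 = 0.0667

0.0667


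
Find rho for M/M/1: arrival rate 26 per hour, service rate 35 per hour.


rho = lambda/mu = 26/35 = 0.7429

0.7429


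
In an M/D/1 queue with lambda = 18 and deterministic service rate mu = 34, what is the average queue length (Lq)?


M/D/1: Lq = rho^2 / (2*(1-rho)) where rho = 18/34; Lq = 0.3

0.3


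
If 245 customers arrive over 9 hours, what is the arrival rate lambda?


lambda = total arrivals / time = 245 / 9 = 27.22 per hour

27.22 per hour


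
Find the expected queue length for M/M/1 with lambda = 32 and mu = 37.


rho = 32/37; Lq = rho^2/(1-rho) = 5.54

5.54


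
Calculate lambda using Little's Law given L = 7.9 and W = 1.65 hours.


lambda = L / W = 7.9 / 1.65 = 4.79 per hour

4.79 per hour


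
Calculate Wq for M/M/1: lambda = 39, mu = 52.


rho = 39/52; Wq = rho/(mu - lambda) = 0.0577 hours

0.0577 hours


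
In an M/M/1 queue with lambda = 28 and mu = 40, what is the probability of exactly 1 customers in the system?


rho = 28/40; P(n) = (1-rho)*rho^n = (1-28/40)*(28/40)^1 = 0.21

0.21


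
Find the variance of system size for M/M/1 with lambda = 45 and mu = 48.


rho = 45/48; Var(N) = rho/(1-rho)^2 = 240.0

240.0


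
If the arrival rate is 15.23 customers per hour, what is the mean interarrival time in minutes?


Mean interarrival time = 60/lambda = 60/15.23 = 3.94 minutes

3.94 minutes


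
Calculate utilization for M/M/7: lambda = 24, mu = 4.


rho = lambda/(c*mu) = 24/(7*4) = 0.8571

0.8571


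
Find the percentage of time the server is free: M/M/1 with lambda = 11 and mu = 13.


Idle fraction = (1 - rho) * 100 = (1 - 11/13) * 100 = 15.4%

15.4%


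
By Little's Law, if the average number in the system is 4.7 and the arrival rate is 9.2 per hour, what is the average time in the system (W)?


W = L / lambda = 4.7 / 9.2 = 0.5109 hours

0.5109 hours


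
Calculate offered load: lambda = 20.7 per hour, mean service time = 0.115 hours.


Offered load a = lambda * E[S] = 20.7 * 0.115 = 2.38 Erlangs

2.38 Erlangs


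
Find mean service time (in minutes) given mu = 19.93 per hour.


Mean service time = 60/mu = 60/19.93 = 3.01 minutes

3.01 minutes


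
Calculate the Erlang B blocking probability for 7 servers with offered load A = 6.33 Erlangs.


B(N,A) = (A^N/N!) / sum(A^k/k!, k=0..N) with N=7, A=6.33 = 0.2064

0.2064


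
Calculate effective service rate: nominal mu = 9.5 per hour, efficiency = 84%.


Effective rate = mu * efficiency = 9.5 * 0.84 = 7.98 per hour

7.98 per hour


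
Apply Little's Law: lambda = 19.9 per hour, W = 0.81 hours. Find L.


L = lambda * W = 19.9 * 0.81 = 16.12

16.12


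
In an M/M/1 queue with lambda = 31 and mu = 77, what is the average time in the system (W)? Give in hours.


W = 1/(mu - lambda) = 1/(77 - 31) = 0.0217 hours

0.0217 hours


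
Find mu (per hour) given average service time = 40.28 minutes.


mu = 60 / avg_service_time = 60 / 40.28 = 1.49 per hour

1.49 per hour


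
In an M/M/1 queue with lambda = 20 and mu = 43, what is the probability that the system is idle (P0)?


P0 = 1 - rho = 1 - 20/43 = 0.5349

0.5349


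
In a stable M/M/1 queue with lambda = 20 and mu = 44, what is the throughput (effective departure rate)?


For a stable queue (lambda < mu), throughput = lambda = 20 per hour

20 per hour


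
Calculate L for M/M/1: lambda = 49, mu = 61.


rho = 49/61; L = rho/(1-rho) = 4.08

4.08


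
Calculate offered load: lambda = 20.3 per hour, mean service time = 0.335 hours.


Offered load a = lambda * E[S] = 20.3 * 0.335 = 6.8 Erlangs

6.8 Erlangs


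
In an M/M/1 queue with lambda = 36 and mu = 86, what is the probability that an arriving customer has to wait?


P(wait) = rho = lambda/mu = 36/86 = 0.4186

0.4186


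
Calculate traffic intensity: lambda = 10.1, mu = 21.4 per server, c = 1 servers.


rho = lambda / (c * mu) = 10.1 / (1 * 21.4) = 0.472

0.472


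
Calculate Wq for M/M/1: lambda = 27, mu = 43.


rho = 27/43; Wq = rho/(mu - lambda) = 0.0392 hours

0.0392 hours


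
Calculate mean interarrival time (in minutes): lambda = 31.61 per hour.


Mean interarrival time = 60/lambda = 60/31.61 = 1.9 minutes

1.9 minutes


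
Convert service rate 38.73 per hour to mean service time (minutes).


Mean service time = 60/mu = 60/38.73 = 1.55 minutes

1.55 minutes


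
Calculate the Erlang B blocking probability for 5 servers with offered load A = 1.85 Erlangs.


B(N,A) = (A^N/N!) / sum(A^k/k!, k=0..N) with N=5, A=1.85 = 0.0287

0.0287


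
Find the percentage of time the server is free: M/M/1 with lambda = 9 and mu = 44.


Idle fraction = (1 - rho) * 100 = (1 - 9/44) * 100 = 79.5%

79.5%


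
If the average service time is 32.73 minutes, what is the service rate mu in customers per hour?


mu = 60 / avg_service_time = 60 / 32.73 = 1.83 per hour

1.83 per hour


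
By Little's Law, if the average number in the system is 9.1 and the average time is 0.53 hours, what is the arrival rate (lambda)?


lambda = L / W = 9.1 / 0.53 = 17.17 per hour

17.17 per hour


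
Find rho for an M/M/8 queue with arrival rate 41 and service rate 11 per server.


rho = lambda/(c*mu) = 41/(8*11) = 0.4659

0.4659


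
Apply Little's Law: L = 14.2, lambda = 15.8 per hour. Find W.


W = L / lambda = 14.2 / 15.8 = 0.8987 hours

0.8987 hours


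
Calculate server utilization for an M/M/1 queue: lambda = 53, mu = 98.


rho = lambda/mu = 53/98 = 0.5408

0.5408


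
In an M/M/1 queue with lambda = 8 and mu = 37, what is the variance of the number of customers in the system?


rho = 8/37; Var(N) = rho/(1-rho)^2 = 0.35

0.35


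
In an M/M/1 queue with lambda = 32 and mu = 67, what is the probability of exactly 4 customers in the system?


rho = 32/67; P(n) = (1-rho)*rho^n = (1-32/67)*(32/67)^4 = 0.0272

0.0272


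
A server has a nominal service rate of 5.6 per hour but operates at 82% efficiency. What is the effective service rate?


Effective rate = mu * efficiency = 5.6 * 0.82 = 4.59 per hour

4.59 per hour


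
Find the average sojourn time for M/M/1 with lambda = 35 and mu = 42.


W = 1/(mu - lambda) = 1/(42 - 35) = 0.1429 hours

0.1429 hours


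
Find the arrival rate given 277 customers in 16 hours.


lambda = total arrivals / time = 277 / 16 = 17.31 per hour

17.31 per hour


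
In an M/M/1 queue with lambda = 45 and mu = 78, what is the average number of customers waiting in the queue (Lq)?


rho = 45/78; Lq = rho^2/(1-rho) = 0.79

0.79


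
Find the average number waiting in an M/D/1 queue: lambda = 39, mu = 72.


M/D/1: Lq = rho^2 / (2*(1-rho)) where rho = 39/72; Lq = 0.32

0.32


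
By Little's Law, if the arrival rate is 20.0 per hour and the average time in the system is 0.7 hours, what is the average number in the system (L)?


L = lambda * W = 20.0 * 0.7 = 14.0

14.0


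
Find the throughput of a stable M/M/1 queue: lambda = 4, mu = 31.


For a stable queue (lambda < mu), throughput = lambda = 4 per hour

4 per hour


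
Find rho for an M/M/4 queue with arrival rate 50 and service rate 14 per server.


rho = lambda/(c*mu) = 50/(4*14) = 0.8929

0.8929


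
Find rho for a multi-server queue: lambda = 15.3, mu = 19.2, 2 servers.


rho = lambda / (c * mu) = 15.3 / (2 * 19.2) = 0.3984

0.3984


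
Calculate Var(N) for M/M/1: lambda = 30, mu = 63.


rho = 30/63; Var(N) = rho/(1-rho)^2 = 1.74

1.74


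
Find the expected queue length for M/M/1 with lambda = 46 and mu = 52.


rho = 46/52; Lq = rho^2/(1-rho) = 6.78

6.78


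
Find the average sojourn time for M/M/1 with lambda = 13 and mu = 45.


W = 1/(mu - lambda) = 1/(45 - 13) = 0.0313 hours

0.0313 hours


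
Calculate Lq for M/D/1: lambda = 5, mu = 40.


M/D/1: Lq = rho^2 / (2*(1-rho)) where rho = 5/40; Lq = 0.01

0.01


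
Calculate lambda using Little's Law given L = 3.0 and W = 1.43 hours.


lambda = L / W = 3.0 / 1.43 = 2.1 per hour

2.1 per hour


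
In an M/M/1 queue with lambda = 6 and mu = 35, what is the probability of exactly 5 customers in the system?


rho = 6/35; P(n) = (1-rho)*rho^n = (1-6/35)*(6/35)^5 = 0.0001

0.0001


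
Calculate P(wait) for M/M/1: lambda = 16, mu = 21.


P(wait) = rho = lambda/mu = 16/21 = 0.7619

0.7619


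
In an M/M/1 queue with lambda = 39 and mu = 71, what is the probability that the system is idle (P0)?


P0 = 1 - rho = 1 - 39/71 = 0.4507

0.4507


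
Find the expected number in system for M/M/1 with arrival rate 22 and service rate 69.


rho = 22/69; L = rho/(1-rho) = 0.47

0.47


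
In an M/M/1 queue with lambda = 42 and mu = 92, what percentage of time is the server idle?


Idle fraction = (1 - rho) * 100 = (1 - 42/92) * 100 = 54.3%

54.3%


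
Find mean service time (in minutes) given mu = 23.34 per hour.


Mean service time = 60/mu = 60/23.34 = 2.57 minutes

2.57 minutes


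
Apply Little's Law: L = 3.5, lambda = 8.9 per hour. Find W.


W = L / lambda = 3.5 / 8.9 = 0.3933 hours

0.3933 hours


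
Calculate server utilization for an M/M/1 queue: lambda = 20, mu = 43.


rho = lambda/mu = 20/43 = 0.4651

0.4651


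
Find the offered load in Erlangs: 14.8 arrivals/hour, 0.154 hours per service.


Offered load a = lambda * E[S] = 14.8 * 0.154 = 2.28 Erlangs

2.28 Erlangs


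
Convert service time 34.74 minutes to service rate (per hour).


mu = 60 / avg_service_time = 60 / 34.74 = 1.73 per hour

1.73 per hour


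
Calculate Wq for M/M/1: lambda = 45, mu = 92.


rho = 45/92; Wq = rho/(mu - lambda) = 0.0104 hours

0.0104 hours


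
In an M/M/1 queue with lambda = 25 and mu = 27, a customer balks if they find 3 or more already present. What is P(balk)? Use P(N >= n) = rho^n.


P(N >= 3) = rho^3 = (25/27)^3 = 0.7938

0.7938


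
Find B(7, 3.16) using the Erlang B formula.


B(N,A) = (A^N/N!) / sum(A^k/k!, k=0..N) with N=7, A=3.16 = 0.0269

0.0269


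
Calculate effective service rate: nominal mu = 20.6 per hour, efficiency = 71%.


Effective rate = mu * efficiency = 20.6 * 0.71 = 14.63 per hour

14.63 per hour


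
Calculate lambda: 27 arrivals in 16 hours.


lambda = total arrivals / time = 27 / 16 = 1.69 per hour

1.69 per hour


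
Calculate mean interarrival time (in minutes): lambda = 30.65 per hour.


Mean interarrival time = 60/lambda = 60/30.65 = 1.96 minutes

1.96 minutes


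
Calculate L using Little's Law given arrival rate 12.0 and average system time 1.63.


L = lambda * W = 12.0 * 1.63 = 19.56

19.56


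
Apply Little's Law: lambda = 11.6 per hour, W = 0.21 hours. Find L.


L = lambda * W = 11.6 * 0.21 = 2.44

2.44


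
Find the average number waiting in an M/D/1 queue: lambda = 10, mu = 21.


M/D/1: Lq = rho^2 / (2*(1-rho)) where rho = 10/21; Lq = 0.22

0.22


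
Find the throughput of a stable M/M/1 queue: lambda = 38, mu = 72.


For a stable queue (lambda < mu), throughput = lambda = 38 per hour

38 per hour


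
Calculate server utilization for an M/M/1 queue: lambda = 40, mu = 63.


rho = lambda/mu = 40/63 = 0.6349

0.6349


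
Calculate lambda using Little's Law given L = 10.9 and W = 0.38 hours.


lambda = L / W = 10.9 / 0.38 = 28.68 per hour

28.68 per hour


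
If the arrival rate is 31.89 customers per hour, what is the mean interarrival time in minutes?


Mean interarrival time = 60/lambda = 60/31.89 = 1.88 minutes

1.88 minutes


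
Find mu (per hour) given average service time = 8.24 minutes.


mu = 60 / avg_service_time = 60 / 8.24 = 7.28 per hour

7.28 per hour


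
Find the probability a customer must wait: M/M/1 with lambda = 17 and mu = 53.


P(wait) = rho = lambda/mu = 17/53 = 0.3208

0.3208


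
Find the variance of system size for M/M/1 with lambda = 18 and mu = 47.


rho = 18/47; Var(N) = rho/(1-rho)^2 = 1.01

1.01


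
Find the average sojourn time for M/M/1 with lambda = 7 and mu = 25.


W = 1/(mu - lambda) = 1/(25 - 7) = 0.0556 hours

0.0556 hours


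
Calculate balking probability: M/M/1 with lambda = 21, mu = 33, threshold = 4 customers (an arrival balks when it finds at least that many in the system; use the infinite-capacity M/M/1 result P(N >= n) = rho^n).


P(N >= 4) = rho^4 = (21/33)^4 = 0.164

0.164


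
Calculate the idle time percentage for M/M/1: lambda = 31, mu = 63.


Idle fraction = (1 - rho) * 100 = (1 - 31/63) * 100 = 50.8%

50.8%


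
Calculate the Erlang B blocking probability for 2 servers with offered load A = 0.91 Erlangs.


B(N,A) = (A^N/N!) / sum(A^k/k!, k=0..N) with N=2, A=0.91 = 0.1782

0.1782


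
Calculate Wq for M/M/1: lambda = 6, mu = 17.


rho = 6/17; Wq = rho/(mu - lambda) = 0.0321 hours

0.0321 hours


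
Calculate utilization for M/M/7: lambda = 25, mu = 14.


rho = lambda/(c*mu) = 25/(7*14) = 0.2551

0.2551


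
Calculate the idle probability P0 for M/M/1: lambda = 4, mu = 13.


P0 = 1 - rho = 1 - 4/13 = 0.6923

0.6923


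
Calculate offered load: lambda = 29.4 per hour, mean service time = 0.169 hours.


Offered load a = lambda * E[S] = 29.4 * 0.169 = 4.97 Erlangs

4.97 Erlangs


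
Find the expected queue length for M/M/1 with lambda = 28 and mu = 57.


rho = 28/57; Lq = rho^2/(1-rho) = 0.47

0.47


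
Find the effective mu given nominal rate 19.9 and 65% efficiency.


Effective rate = mu * efficiency = 19.9 * 0.65 = 12.94 per hour

12.94 per hour


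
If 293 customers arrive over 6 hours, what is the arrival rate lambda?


lambda = total arrivals / time = 293 / 6 = 48.83 per hour

48.83 per hour


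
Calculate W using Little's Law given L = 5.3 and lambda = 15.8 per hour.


W = L / lambda = 5.3 / 15.8 = 0.3354 hours

0.3354 hours


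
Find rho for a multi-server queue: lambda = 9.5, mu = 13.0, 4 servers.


rho = lambda / (c * mu) = 9.5 / (4 * 13.0) = 0.1827

0.1827


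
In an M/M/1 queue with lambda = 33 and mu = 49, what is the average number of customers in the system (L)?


rho = 33/49; L = rho/(1-rho) = 2.06

2.06


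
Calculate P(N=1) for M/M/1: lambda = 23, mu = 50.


rho = 23/50; P(n) = (1-rho)*rho^n = (1-23/50)*(23/50)^1 = 0.2484

0.2484


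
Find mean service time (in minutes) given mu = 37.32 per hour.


Mean service time = 60/mu = 60/37.32 = 1.61 minutes

1.61 minutes


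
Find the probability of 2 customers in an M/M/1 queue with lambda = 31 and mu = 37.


rho = 31/37; P(n) = (1-rho)*rho^n = (1-31/37)*(31/37)^2 = 0.1138

0.1138


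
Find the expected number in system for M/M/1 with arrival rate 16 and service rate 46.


rho = 16/46; L = rho/(1-rho) = 0.53

0.53


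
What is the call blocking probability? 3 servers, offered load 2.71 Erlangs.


B(N,A) = (A^N/N!) / sum(A^k/k!, k=0..N) with N=3, A=2.71 = 0.31

0.31


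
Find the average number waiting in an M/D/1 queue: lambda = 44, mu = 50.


M/D/1: Lq = rho^2 / (2*(1-rho)) where rho = 44/50; Lq = 3.23

3.23


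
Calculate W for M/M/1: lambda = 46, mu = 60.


W = 1/(mu - lambda) = 1/(60 - 46) = 0.0714 hours

0.0714 hours


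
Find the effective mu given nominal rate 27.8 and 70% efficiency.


Effective rate = mu * efficiency = 27.8 * 0.7 = 19.46 per hour

19.46 per hour


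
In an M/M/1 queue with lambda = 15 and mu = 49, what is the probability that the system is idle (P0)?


P0 = 1 - rho = 1 - 15/49 = 0.6939

0.6939


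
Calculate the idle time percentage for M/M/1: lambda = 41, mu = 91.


Idle fraction = (1 - rho) * 100 = (1 - 41/91) * 100 = 54.9%

54.9%


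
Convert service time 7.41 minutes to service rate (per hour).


mu = 60 / avg_service_time = 60 / 7.41 = 8.1 per hour

8.1 per hour


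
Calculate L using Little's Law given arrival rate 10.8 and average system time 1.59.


L = lambda * W = 10.8 * 1.59 = 17.17

17.17


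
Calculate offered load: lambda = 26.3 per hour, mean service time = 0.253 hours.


Offered load a = lambda * E[S] = 26.3 * 0.253 = 6.65 Erlangs

6.65 Erlangs


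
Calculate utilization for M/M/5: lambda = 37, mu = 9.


rho = lambda/(c*mu) = 37/(5*9) = 0.8222

0.8222


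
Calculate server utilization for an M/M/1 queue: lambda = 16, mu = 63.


rho = lambda/mu = 16/63 = 0.254

0.254


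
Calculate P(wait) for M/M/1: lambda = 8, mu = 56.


P(wait) = rho = lambda/mu = 8/56 = 0.1429

0.1429


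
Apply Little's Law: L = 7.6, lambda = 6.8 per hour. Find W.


W = L / lambda = 7.6 / 6.8 = 1.1176 hours

1.1176 hours


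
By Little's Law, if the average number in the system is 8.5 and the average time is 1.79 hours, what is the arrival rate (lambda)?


lambda = L / W = 8.5 / 1.79 = 4.75 per hour

4.75 per hour


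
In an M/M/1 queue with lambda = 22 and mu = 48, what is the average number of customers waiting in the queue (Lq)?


rho = 22/48; Lq = rho^2/(1-rho) = 0.39

0.39


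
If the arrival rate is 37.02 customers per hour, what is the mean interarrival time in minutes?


Mean interarrival time = 60/lambda = 60/37.02 = 1.62 minutes

1.62 minutes


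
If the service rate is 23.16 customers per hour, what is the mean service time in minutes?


Mean service time = 60/mu = 60/23.16 = 2.59 minutes

2.59 minutes


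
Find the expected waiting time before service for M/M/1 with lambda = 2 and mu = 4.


rho = 2/4; Wq = rho/(mu - lambda) = 0.25 hours

0.25 hours


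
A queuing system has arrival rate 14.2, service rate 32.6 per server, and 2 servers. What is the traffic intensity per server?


rho = lambda / (c * mu) = 14.2 / (2 * 32.6) = 0.2178

0.2178


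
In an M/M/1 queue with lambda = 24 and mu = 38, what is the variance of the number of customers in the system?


rho = 24/38; Var(N) = rho/(1-rho)^2 = 4.65

4.65


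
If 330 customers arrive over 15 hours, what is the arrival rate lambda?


lambda = total arrivals / time = 330 / 15 = 22.0 per hour

22.0 per hour


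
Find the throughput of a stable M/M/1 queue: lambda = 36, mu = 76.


For a stable queue (lambda < mu), throughput = lambda = 36 per hour

36 per hour


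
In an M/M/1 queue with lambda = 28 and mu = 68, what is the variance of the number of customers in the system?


rho = 28/68; Var(N) = rho/(1-rho)^2 = 1.19

1.19


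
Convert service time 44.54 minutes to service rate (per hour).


mu = 60 / avg_service_time = 60 / 44.54 = 1.35 per hour

1.35 per hour


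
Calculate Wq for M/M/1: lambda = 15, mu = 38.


rho = 15/38; Wq = rho/(mu - lambda) = 0.0172 hours

0.0172 hours


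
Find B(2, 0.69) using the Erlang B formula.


B(N,A) = (A^N/N!) / sum(A^k/k!, k=0..N) with N=2, A=0.69 = 0.1235

0.1235


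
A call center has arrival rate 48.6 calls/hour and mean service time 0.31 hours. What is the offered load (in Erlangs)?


Offered load a = lambda * E[S] = 48.6 * 0.31 = 15.07 Erlangs

15.07 Erlangs


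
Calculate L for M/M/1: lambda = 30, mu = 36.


rho = 30/36; L = rho/(1-rho) = 5.0

5.0


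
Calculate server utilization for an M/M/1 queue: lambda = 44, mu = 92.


rho = lambda/mu = 44/92 = 0.4783

0.4783


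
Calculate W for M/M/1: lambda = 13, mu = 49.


W = 1/(mu - lambda) = 1/(49 - 13) = 0.0278 hours

0.0278 hours


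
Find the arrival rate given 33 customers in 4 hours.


lambda = total arrivals / time = 33 / 4 = 8.25 per hour

8.25 per hour


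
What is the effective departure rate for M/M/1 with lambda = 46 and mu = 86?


For a stable queue (lambda < mu), throughput = lambda = 46 per hour

46 per hour


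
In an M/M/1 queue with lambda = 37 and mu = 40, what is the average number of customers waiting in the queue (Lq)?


rho = 37/40; Lq = rho^2/(1-rho) = 11.41

11.41


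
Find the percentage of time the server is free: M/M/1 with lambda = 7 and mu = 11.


Idle fraction = (1 - rho) * 100 = (1 - 7/11) * 100 = 36.4%

36.4%


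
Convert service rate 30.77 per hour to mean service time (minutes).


Mean service time = 60/mu = 60/30.77 = 1.95 minutes

1.95 minutes


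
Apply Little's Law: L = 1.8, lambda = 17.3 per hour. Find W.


W = L / lambda = 1.8 / 17.3 = 0.104 hours

0.104 hours


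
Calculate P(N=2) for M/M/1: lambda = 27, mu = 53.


rho = 27/53; P(n) = (1-rho)*rho^n = (1-27/53)*(27/53)^2 = 0.1273

0.1273


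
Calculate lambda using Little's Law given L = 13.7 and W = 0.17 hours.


lambda = L / W = 13.7 / 0.17 = 80.59 per hour

80.59 per hour


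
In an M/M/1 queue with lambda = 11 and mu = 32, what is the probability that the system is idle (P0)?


P0 = 1 - rho = 1 - 11/32 = 0.6563

0.6563


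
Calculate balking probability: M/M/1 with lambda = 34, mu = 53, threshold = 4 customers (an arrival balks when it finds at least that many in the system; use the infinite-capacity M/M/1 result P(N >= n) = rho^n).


P(N >= 4) = rho^4 = (34/53)^4 = 0.1694

0.1694


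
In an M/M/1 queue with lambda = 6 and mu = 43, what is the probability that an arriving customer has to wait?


P(wait) = rho = lambda/mu = 6/43 = 0.1395

0.1395


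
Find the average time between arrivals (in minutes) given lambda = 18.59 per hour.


Mean interarrival time = 60/lambda = 60/18.59 = 3.23 minutes

3.23 minutes


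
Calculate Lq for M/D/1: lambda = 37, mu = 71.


M/D/1: Lq = rho^2 / (2*(1-rho)) where rho = 37/71; Lq = 0.28

0.28


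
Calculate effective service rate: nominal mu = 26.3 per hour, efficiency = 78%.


Effective rate = mu * efficiency = 26.3 * 0.78 = 20.51 per hour

20.51 per hour


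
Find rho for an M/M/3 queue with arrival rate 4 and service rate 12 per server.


rho = lambda/(c*mu) = 4/(3*12) = 0.1111

0.1111


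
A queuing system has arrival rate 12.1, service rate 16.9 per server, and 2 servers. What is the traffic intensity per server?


rho = lambda / (c * mu) = 12.1 / (2 * 16.9) = 0.358

0.358


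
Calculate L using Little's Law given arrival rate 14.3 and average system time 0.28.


L = lambda * W = 14.3 * 0.28 = 4.0

4.0


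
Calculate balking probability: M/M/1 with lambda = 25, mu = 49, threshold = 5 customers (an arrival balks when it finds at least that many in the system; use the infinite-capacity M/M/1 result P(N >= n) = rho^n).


P(N >= 5) = rho^5 = (25/49)^5 = 0.0346

0.0346


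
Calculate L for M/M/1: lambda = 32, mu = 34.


rho = 32/34; L = rho/(1-rho) = 16.0

16.0


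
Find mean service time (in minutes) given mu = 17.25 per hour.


Mean service time = 60/mu = 60/17.25 = 3.48 minutes

3.48 minutes


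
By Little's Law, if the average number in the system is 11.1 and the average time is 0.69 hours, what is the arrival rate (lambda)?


lambda = L / W = 11.1 / 0.69 = 16.09 per hour

16.09 per hour


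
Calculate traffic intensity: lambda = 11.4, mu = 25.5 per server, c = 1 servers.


rho = lambda / (c * mu) = 11.4 / (1 * 25.5) = 0.4471

0.4471


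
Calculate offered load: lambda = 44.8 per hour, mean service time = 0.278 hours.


Offered load a = lambda * E[S] = 44.8 * 0.278 = 12.45 Erlangs

12.45 Erlangs


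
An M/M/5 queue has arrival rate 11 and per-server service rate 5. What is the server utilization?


rho = lambda/(c*mu) = 11/(5*5) = 0.44

0.44


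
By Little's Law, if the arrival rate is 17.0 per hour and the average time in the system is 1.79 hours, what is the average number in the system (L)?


L = lambda * W = 17.0 * 1.79 = 30.43

30.43


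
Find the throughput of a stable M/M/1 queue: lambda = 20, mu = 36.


For a stable queue (lambda < mu), throughput = lambda = 20 per hour

20 per hour


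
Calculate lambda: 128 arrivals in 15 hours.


lambda = total arrivals / time = 128 / 15 = 8.53 per hour

8.53 per hour


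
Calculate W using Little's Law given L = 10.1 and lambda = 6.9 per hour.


W = L / lambda = 10.1 / 6.9 = 1.4638 hours

1.4638 hours


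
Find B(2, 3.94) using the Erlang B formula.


B(N,A) = (A^N/N!) / sum(A^k/k!, k=0..N) with N=2, A=3.94 = 0.6111

0.6111


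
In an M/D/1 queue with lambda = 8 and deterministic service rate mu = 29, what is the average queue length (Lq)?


M/D/1: Lq = rho^2 / (2*(1-rho)) where rho = 8/29; Lq = 0.05

0.05


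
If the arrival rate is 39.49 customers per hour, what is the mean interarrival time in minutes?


Mean interarrival time = 60/lambda = 60/39.49 = 1.52 minutes

1.52 minutes


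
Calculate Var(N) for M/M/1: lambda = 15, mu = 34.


rho = 15/34; Var(N) = rho/(1-rho)^2 = 1.41

1.41


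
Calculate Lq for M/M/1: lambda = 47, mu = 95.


rho = 47/95; Lq = rho^2/(1-rho) = 0.48

0.48


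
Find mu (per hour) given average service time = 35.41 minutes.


mu = 60 / avg_service_time = 60 / 35.41 = 1.69 per hour

1.69 per hour


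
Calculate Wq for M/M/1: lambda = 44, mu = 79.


rho = 44/79; Wq = rho/(mu - lambda) = 0.0159 hours

0.0159 hours


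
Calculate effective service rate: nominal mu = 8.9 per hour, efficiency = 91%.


Effective rate = mu * efficiency = 8.9 * 0.91 = 8.1 per hour

8.1 per hour


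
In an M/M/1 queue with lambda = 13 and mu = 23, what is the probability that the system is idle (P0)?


P0 = 1 - rho = 1 - 13/23 = 0.4348

0.4348


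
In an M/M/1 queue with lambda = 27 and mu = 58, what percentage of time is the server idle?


Idle fraction = (1 - rho) * 100 = (1 - 27/58) * 100 = 53.4%

53.4%


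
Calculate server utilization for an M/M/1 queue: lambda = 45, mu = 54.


rho = lambda/mu = 45/54 = 0.8333

0.8333


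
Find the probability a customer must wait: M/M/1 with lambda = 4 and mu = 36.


P(wait) = rho = lambda/mu = 4/36 = 0.1111

0.1111


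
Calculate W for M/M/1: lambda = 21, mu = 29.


W = 1/(mu - lambda) = 1/(29 - 21) = 0.125 hours

0.125 hours


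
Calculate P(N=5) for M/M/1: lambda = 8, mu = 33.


rho = 8/33; P(n) = (1-rho)*rho^n = (1-8/33)*(8/33)^5 = 0.0006

0.0006


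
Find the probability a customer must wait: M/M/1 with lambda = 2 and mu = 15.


P(wait) = rho = lambda/mu = 2/15 = 0.1333

0.1333


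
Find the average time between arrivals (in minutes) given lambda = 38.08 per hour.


Mean interarrival time = 60/lambda = 60/38.08 = 1.58 minutes

1.58 minutes


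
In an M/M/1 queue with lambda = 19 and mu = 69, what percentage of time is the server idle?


Idle fraction = (1 - rho) * 100 = (1 - 19/69) * 100 = 72.5%

72.5%


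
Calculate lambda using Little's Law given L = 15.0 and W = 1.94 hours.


lambda = L / W = 15.0 / 1.94 = 7.73 per hour

7.73 per hour


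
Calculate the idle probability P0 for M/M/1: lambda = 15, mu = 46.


P0 = 1 - rho = 1 - 15/46 = 0.6739

0.6739


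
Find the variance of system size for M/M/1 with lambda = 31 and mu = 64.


rho = 31/64; Var(N) = rho/(1-rho)^2 = 1.82

1.82


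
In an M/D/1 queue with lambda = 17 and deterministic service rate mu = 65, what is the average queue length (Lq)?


M/D/1: Lq = rho^2 / (2*(1-rho)) where rho = 17/65; Lq = 0.05

0.05


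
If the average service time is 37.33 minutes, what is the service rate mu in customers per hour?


mu = 60 / avg_service_time = 60 / 37.33 = 1.61 per hour

1.61 per hour


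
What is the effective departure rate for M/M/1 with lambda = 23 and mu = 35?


For a stable queue (lambda < mu), throughput = lambda = 23 per hour

23 per hour


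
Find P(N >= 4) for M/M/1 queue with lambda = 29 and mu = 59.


P(N >= 4) = rho^4 = (29/59)^4 = 0.0584

0.0584
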